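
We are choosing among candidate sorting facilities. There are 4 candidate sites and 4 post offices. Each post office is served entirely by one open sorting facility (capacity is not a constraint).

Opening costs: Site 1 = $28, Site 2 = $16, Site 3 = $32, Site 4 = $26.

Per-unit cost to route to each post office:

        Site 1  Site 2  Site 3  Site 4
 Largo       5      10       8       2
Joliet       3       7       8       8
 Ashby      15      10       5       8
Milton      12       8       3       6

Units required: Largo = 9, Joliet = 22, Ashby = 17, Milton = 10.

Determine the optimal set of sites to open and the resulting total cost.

Open Site 1, Site 3 and Site 4; minimum total cost 285.

For any fixed open set, each post office goes to its cheapest open site; total = fixed + service.
{Site 1, Site 3, Site 4}: Largo→Site 4 2·9=18, Joliet→Site 1 3·22=66, Ashby→Site 3 5·17=85, Milton→Site 3 3·10=30. Service 199; fixed 86; total 285.
{Site 1, Site 3}: service 226 + fixed 60 = 286
{Site 1, Site 2, Site 3, Site 4}: service 199 + fixed 102 = 301
{Site 2}: Largo→Site 2 10·9=90, Joliet→Site 2 7·22=154, Ashby→Site 2 10·17=170, Milton→Site 2 8·10=80. Service 494; fixed 16; total 510.
No other subset beats 285.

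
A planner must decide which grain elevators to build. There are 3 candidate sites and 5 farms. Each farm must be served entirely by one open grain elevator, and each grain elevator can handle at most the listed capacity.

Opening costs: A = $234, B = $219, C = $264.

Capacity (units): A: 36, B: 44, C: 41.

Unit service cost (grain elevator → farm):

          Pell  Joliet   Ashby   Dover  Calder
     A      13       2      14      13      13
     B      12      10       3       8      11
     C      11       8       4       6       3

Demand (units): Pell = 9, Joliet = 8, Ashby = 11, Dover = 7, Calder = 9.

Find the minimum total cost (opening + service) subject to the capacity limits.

Open {B}: Pell→B 12·9=108, Joliet→B 10·8=80, Ashby→B 3·11=33, Dover→B 8·7=56, Calder→B 11·9=99.
Loads: B carries 44/44. Service 376; fixed 219; total 595.
Next best feasible plan costs 726.

Minimum total cost: 595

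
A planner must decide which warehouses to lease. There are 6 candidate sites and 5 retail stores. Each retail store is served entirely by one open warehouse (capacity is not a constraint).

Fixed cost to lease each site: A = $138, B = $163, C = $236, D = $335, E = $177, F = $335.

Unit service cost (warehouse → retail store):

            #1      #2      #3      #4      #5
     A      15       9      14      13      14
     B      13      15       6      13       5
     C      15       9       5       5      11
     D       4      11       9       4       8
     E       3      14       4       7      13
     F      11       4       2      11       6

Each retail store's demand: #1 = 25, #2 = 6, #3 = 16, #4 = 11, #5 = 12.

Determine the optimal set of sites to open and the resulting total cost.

Open E only; minimum total cost 633.

For any fixed open set, each retail store goes to its cheapest open site; total = fixed + service.
{E}: #1→E 3·25=75, #2→E 14·6=84, #3→E 4·16=64, #4→E 7·11=77, #5→E 13·12=156. Service 456; fixed 177; total 633.
{B, E}: service 360 + fixed 340 = 700
{A, E}: #1→E 3·25=75, #2→A 9·6=54, #3→E 4·16=64, #4→E 7·11=77, #5→E 13·12=156. Service 426; fixed 315; total 741.
{A, B, C, D, E, F}: service 235 + fixed 1384 = 1619
No other subset beats 633.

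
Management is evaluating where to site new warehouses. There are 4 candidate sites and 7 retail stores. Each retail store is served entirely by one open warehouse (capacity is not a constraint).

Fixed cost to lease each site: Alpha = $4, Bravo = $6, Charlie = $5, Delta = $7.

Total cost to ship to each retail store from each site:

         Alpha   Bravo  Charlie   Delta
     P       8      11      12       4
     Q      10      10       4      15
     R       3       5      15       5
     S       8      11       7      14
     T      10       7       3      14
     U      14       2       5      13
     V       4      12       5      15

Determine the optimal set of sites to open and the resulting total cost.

Open Alpha and Charlie; minimum total cost 43.

For any fixed open set, each retail store goes to its cheapest open site; total = fixed + service.
{Alpha, Charlie}: P→Alpha 8, Q→Charlie 4, R→Alpha 3, S→Charlie 7, T→Charlie 3, U→Charlie 5, V→Alpha 4. Service 34; fixed 9; total 43.
{Charlie, Delta}: P→Delta 4, Q→Charlie 4, R→Delta 5, S→Charlie 7, T→Charlie 3, U→Charlie 5, V→Charlie 5. Service 33; fixed 12; total 45.
{Alpha, Bravo, Charlie}: P→Alpha 8, Q→Charlie 4, R→Alpha 3, S→Charlie 7, T→Charlie 3, U→Bravo 2, V→Alpha 4. Service 31; fixed 15; total 46.
{Alpha, Bravo, Charlie, Delta}: service 27 + fixed 22 = 49
No other subset beats 43.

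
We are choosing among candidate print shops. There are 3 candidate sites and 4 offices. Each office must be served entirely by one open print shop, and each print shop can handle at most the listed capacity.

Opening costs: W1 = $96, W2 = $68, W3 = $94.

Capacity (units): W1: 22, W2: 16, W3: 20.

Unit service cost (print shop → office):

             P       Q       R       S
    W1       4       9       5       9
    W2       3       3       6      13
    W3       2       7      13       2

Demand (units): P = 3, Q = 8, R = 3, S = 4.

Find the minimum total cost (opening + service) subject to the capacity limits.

Minimum total cost: 203

Open {W3}: P→W3 2·3=6, Q→W3 7·8=56, R→W3 13·3=39, S→W3 2·4=8.
Loads: W3 carries 18/20. Service 109; fixed 94; total 203.
Next best feasible plan costs 218.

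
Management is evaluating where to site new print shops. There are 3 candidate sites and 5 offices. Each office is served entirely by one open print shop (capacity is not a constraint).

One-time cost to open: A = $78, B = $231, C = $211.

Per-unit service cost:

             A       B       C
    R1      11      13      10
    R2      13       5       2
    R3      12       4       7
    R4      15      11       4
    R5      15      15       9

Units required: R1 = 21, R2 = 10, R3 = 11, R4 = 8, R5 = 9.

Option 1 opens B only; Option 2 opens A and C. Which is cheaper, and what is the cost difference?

Option 2 is cheaper by 112.

Option 1: {B}: R1→B 13·21=273, R2→B 5·10=50, R3→B 4·11=44, R4→B 11·8=88, R5→B 15·9=135. Service 590; fixed 231; total 821.
Option 2: {A, C}: R1→C 10·21=210, R2→C 2·10=20, R3→C 7·11=77, R4→C 4·8=32, R5→C 9·9=81. Service 420; fixed 289; total 709.
Difference: |821 − 709| = 112.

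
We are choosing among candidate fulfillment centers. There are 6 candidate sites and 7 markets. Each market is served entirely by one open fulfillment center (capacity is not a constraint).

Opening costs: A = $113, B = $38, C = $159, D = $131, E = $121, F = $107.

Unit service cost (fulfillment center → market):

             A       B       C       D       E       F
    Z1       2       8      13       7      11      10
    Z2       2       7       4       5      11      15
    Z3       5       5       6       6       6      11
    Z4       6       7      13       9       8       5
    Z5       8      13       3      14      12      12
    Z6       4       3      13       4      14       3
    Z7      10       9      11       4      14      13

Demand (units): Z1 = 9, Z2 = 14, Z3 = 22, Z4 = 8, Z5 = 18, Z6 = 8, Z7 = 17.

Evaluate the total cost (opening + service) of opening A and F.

Each market is assigned to its cheapest site among the open ones.
{A, F}: Z1→A 2·9=18, Z2→A 2·14=28, Z3→A 5·22=110, Z4→F 5·8=40, Z5→A 8·18=144, Z6→F 3·8=24, Z7→A 10·17=170. Service 534; fixed 220; total 754.

Total cost: 754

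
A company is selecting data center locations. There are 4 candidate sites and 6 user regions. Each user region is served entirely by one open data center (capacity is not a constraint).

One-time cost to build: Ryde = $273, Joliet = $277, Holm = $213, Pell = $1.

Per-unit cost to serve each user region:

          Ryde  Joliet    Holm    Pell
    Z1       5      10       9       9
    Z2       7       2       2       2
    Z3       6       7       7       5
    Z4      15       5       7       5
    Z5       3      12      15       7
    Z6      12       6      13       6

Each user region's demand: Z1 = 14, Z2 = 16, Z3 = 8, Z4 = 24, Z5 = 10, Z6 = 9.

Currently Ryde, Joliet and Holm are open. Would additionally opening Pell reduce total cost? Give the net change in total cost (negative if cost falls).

Yes — net change −7 (cost falls by 7).

Current service cost with {Ryde, Joliet, Holm}: 354.
Adding Pell: each user region re-picks its cheapest; new service cost 346, saving 8.
Extra fixed cost: 1. Net change = 1 − 8 = -7.
(Totals: 1117 → 1110.)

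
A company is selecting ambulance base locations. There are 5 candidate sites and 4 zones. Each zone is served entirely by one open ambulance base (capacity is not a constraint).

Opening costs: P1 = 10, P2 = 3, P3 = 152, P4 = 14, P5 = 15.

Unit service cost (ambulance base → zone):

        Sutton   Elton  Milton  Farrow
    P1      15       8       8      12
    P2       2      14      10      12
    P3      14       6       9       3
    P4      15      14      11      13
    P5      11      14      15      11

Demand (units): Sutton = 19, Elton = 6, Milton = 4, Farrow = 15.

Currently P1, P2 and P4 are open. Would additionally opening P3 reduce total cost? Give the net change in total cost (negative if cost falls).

Current service cost with {P1, P2, P4}: 298.
Adding P3: each zone re-picks its cheapest; new service cost 151, saving 147.
Extra fixed cost: 152. Net change = 152 − 147 = 5.
(Totals: 325 → 330.)

No — net change +5 (cost rises by 5).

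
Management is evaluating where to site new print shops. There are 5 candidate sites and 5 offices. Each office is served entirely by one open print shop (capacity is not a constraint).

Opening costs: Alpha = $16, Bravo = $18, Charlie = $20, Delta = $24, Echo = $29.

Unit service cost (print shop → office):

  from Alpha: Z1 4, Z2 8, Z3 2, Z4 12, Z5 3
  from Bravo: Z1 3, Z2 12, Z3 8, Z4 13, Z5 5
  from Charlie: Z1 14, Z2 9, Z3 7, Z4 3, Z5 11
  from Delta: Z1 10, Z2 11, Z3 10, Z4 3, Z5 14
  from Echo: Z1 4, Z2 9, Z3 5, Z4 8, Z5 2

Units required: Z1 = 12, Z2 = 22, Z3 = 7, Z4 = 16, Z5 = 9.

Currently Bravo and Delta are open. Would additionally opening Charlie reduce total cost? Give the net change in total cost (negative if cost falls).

Yes — net change −31 (cost falls by 31).

Current service cost with {Bravo, Delta}: 427.
Adding Charlie: each office re-picks its cheapest; new service cost 376, saving 51.
Extra fixed cost: 20. Net change = 20 − 51 = -31.
(Totals: 469 → 438.)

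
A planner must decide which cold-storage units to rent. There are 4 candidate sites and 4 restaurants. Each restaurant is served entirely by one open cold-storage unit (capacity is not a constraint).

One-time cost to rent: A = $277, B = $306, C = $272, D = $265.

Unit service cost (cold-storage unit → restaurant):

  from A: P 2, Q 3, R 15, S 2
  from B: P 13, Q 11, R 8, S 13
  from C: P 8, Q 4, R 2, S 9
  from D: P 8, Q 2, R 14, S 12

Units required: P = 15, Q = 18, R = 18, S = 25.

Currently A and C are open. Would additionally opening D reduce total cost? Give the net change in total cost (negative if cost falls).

No — net change +247 (cost rises by 247).

Current service cost with {A, C}: 170.
Adding D: each restaurant re-picks its cheapest; new service cost 152, saving 18.
Extra fixed cost: 265. Net change = 265 − 18 = 247.
(Totals: 719 → 966.)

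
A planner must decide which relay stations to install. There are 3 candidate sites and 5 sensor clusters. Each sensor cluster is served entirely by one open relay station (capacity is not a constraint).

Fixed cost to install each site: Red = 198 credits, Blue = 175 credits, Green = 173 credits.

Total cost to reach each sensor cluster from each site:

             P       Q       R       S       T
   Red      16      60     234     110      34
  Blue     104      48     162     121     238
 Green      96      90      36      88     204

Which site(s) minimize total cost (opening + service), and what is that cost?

For any fixed open set, each sensor cluster goes to its cheapest open site; total = fixed + service.
{Red, Green}: P→Red 16, Q→Red 60, R→Green 36, S→Green 88, T→Red 34. Service 234; fixed 371; total 605.
{Red}: P→Red 16, Q→Red 60, R→Red 234, S→Red 110, T→Red 34. Service 454; fixed 198; total 652.
{Green}: service 514 + fixed 173 = 687
{Red, Blue, Green}: service 222 + fixed 546 = 768
No other subset beats 605.

Open Red and Green; minimum total cost 605.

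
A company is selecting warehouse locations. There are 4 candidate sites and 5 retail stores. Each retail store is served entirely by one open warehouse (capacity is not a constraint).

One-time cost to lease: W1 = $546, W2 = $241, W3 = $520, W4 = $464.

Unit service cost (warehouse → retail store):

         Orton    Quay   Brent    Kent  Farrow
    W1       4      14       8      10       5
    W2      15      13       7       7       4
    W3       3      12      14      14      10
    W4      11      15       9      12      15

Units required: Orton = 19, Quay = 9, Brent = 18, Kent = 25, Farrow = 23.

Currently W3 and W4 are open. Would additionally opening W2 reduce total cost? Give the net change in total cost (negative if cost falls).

Yes — net change −58 (cost falls by 58).

Current service cost with {W3, W4}: 857.
Adding W2: each retail store re-picks its cheapest; new service cost 558, saving 299.
Extra fixed cost: 241. Net change = 241 − 299 = -58.
(Totals: 1841 → 1783.)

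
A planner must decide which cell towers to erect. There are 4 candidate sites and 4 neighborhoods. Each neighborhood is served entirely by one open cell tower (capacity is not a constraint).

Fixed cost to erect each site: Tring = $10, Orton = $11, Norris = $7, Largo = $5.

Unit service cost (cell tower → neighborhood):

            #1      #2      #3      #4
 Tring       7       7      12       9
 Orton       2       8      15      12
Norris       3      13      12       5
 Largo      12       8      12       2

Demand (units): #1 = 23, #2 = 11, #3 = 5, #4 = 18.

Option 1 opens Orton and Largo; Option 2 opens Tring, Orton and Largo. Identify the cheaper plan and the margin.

Option 2 is cheaper by 1.

Option 1: {Orton, Largo}: #1→Orton 2·23=46, #2→Orton 8·11=88, #3→Largo 12·5=60, #4→Largo 2·18=36. Service 230; fixed 16; total 246.
Option 2: {Tring, Orton, Largo}: #1→Orton 2·23=46, #2→Tring 7·11=77, #3→Tring 12·5=60, #4→Largo 2·18=36. Service 219; fixed 26; total 245.
Difference: |246 − 245| = 1.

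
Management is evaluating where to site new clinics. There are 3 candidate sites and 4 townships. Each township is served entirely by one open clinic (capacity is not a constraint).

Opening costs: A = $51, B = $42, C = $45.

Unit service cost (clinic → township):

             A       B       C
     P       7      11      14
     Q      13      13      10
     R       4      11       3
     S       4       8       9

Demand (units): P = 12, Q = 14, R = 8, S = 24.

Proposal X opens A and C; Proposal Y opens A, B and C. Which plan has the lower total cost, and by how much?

Proposal X is cheaper by 42.

Proposal X: {A, C}: P→A 7·12=84, Q→C 10·14=140, R→C 3·8=24, S→A 4·24=96. Service 344; fixed 96; total 440.
Proposal Y: {A, B, C}: P→A 7·12=84, Q→C 10·14=140, R→C 3·8=24, S→A 4·24=96. Service 344; fixed 138; total 482.
Difference: |440 − 482| = 42.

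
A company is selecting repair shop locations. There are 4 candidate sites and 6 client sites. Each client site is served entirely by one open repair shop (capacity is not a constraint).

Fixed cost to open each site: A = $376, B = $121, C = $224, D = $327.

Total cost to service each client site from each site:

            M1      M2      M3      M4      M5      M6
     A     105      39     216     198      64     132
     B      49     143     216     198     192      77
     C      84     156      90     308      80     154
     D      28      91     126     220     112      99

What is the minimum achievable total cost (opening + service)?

For any fixed open set, each client site goes to its cheapest open site; total = fixed + service.
{B, C}: M1→B 49, M2→B 143, M3→C 90, M4→B 198, M5→C 80, M6→B 77. Service 637; fixed 345; total 982.
{B}: M1→B 49, M2→B 143, M3→B 216, M4→B 198, M5→B 192, M6→B 77. Service 875; fixed 121; total 996.
{D}: service 676 + fixed 327 = 1003
{A, B, C, D}: service 496 + fixed 1048 = 1544
No other subset beats 982.

Minimum total cost: 982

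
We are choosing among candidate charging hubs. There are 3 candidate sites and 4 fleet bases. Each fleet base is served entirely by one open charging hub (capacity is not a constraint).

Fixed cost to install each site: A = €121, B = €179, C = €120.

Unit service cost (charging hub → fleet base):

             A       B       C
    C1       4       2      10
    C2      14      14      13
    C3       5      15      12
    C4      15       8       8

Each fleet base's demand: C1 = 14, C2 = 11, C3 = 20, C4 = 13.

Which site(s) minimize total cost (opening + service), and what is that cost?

For any fixed open set, each fleet base goes to its cheapest open site; total = fixed + service.
{A}: C1→A 4·14=56, C2→A 14·11=154, C3→A 5·20=100, C4→A 15·13=195. Service 505; fixed 121; total 626.
{A, C}: C1→A 4·14=56, C2→C 13·11=143, C3→A 5·20=100, C4→C 8·13=104. Service 403; fixed 241; total 644.
{A, B}: service 386 + fixed 300 = 686
{A, B, C}: service 375 + fixed 420 = 795
(All 7 nonempty subsets were checked; A only is lowest.)

Open A only; minimum total cost 626.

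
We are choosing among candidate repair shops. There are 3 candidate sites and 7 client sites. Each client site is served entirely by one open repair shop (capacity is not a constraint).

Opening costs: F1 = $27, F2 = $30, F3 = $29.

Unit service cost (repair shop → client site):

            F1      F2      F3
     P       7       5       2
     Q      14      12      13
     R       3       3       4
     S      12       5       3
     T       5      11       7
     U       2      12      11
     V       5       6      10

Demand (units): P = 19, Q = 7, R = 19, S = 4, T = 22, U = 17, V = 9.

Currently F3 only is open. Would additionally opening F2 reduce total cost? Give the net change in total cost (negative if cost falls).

Current service cost with {F3}: 648.
Adding F2: each client site re-picks its cheapest; new service cost 586, saving 62.
Extra fixed cost: 30. Net change = 30 − 62 = -32.
(Totals: 677 → 645.)

Yes — net change −32 (cost falls by 32).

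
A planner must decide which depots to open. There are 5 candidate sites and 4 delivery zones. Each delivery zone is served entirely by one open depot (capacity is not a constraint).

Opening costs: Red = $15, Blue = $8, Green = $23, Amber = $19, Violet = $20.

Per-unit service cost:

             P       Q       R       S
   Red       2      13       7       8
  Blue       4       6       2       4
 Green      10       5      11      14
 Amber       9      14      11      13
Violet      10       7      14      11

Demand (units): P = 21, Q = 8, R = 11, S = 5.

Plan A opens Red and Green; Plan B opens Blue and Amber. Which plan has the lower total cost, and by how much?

Plan B is cheaper by 36.

Plan A: {Red, Green}: P→Red 2·21=42, Q→Green 5·8=40, R→Red 7·11=77, S→Red 8·5=40. Service 199; fixed 38; total 237.
Plan B: {Blue, Amber}: P→Blue 4·21=84, Q→Blue 6·8=48, R→Blue 2·11=22, S→Blue 4·5=20. Service 174; fixed 27; total 201.
Difference: |237 − 201| = 36.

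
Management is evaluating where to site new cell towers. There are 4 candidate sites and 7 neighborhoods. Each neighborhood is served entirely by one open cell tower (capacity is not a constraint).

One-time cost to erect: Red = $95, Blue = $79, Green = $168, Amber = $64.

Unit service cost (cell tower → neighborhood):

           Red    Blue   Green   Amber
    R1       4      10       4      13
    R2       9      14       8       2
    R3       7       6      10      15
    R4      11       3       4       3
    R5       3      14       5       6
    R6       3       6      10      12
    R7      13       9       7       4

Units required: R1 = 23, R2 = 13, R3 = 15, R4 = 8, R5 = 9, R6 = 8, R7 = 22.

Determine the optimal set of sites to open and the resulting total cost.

Open Red and Amber; minimum total cost 545.

For any fixed open set, each neighborhood goes to its cheapest open site; total = fixed + service.
{Red, Amber}: R1→Red 4·23=92, R2→Amber 2·13=26, R3→Red 7·15=105, R4→Amber 3·8=24, R5→Red 3·9=27, R6→Red 3·8=24, R7→Amber 4·22=88. Service 386; fixed 159; total 545.
{Red, Blue, Amber}: service 371 + fixed 238 = 609
{Blue, Amber}: service 560 + fixed 143 = 703
{Red, Blue, Green, Amber}: R1→Red 4·23=92, R2→Amber 2·13=26, R3→Blue 6·15=90, R4→Blue 3·8=24, R5→Red 3·9=27, R6→Red 3·8=24, R7→Amber 4·22=88. Service 371; fixed 406; total 777.
(All 15 nonempty subsets were checked; Red and Amber is lowest.)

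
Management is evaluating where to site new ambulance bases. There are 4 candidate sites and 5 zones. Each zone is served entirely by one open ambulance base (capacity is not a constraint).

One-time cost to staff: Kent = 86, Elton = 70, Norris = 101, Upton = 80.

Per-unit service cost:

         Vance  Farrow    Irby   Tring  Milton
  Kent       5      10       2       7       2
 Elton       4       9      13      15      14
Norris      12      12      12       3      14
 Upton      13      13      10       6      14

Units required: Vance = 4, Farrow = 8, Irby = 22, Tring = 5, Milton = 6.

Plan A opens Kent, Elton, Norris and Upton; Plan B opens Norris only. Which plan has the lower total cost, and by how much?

Plan A: {Kent, Elton, Norris, Upton}: Vance→Elton 4·4=16, Farrow→Elton 9·8=72, Irby→Kent 2·22=44, Tring→Norris 3·5=15, Milton→Kent 2·6=12. Service 159; fixed 337; total 496.
Plan B: {Norris}: Vance→Norris 12·4=48, Farrow→Norris 12·8=96, Irby→Norris 12·22=264, Tring→Norris 3·5=15, Milton→Norris 14·6=84. Service 507; fixed 101; total 608.
Difference: |496 − 608| = 112.

Plan A is cheaper by 112.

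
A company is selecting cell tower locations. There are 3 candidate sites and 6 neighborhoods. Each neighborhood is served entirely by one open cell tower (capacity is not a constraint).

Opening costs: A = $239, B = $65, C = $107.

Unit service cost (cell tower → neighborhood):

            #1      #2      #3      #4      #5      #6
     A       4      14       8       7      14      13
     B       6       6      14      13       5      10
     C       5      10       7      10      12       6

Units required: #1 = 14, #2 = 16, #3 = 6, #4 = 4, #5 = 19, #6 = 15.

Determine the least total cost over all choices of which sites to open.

Minimum total cost: 605

For any fixed open set, each neighborhood goes to its cheapest open site; total = fixed + service.
{B, C}: #1→C 5·14=70, #2→B 6·16=96, #3→C 7·6=42, #4→C 10·4=40, #5→B 5·19=95, #6→C 6·15=90. Service 433; fixed 172; total 605.
{B}: service 561 + fixed 65 = 626
{C}: #1→C 5·14=70, #2→C 10·16=160, #3→C 7·6=42, #4→C 10·4=40, #5→C 12·19=228, #6→C 6·15=90. Service 630; fixed 107; total 737.
{A, B, C}: service 407 + fixed 411 = 818
No other subset beats 605.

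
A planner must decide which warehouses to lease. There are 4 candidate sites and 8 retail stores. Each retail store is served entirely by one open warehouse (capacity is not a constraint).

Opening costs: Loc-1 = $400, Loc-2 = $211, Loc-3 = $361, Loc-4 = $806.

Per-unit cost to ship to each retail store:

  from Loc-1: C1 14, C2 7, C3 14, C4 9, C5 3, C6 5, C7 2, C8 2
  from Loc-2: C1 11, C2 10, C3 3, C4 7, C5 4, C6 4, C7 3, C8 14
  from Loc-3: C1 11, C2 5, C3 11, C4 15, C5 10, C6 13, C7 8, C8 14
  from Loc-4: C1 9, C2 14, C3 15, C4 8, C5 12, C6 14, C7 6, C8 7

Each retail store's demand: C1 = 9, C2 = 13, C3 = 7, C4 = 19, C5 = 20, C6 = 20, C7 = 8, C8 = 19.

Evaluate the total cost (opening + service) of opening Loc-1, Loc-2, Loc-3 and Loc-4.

Each retail store is assigned to its cheapest site among the open ones.
{Loc-1, Loc-2, Loc-3, Loc-4}: C1→Loc-4 9·9=81, C2→Loc-3 5·13=65, C3→Loc-2 3·7=21, C4→Loc-2 7·19=133, C5→Loc-1 3·20=60, C6→Loc-2 4·20=80, C7→Loc-1 2·8=16, C8→Loc-1 2·19=38. Service 494; fixed 1778; total 2272.

Total cost: 2272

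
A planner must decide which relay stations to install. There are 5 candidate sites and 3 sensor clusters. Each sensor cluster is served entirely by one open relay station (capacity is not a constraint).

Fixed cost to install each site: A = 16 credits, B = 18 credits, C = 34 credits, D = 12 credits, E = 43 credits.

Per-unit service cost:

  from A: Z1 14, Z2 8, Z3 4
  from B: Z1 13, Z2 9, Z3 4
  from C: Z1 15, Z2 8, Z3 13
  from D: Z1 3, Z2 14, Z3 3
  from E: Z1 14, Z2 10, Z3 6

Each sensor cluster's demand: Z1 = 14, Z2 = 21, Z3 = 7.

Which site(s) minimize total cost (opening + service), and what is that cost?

Open A and D; minimum total cost 259.

For any fixed open set, each sensor cluster goes to its cheapest open site; total = fixed + service.
{A, D}: Z1→D 3·14=42, Z2→A 8·21=168, Z3→D 3·7=21. Service 231; fixed 28; total 259.
{A, B, D}: service 231 + fixed 46 = 277
{C, D}: service 231 + fixed 46 = 277
{A, B, C, D, E}: Z1→D 3·14=42, Z2→A 8·21=168, Z3→D 3·7=21. Service 231; fixed 123; total 354.
No other subset beats 259.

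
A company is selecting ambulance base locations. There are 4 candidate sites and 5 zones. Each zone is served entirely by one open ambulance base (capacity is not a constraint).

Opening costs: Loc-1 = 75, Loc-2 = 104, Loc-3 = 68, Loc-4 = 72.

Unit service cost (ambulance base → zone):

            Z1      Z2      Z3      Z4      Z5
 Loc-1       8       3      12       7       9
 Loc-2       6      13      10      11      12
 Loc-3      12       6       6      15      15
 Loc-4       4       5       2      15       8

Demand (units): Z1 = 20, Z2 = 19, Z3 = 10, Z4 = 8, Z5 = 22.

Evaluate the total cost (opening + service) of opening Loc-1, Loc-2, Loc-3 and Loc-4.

Each zone is assigned to its cheapest site among the open ones.
{Loc-1, Loc-2, Loc-3, Loc-4}: Z1→Loc-4 4·20=80, Z2→Loc-1 3·19=57, Z3→Loc-4 2·10=20, Z4→Loc-1 7·8=56, Z5→Loc-4 8·22=176. Service 389; fixed 319; total 708.

Total cost: 708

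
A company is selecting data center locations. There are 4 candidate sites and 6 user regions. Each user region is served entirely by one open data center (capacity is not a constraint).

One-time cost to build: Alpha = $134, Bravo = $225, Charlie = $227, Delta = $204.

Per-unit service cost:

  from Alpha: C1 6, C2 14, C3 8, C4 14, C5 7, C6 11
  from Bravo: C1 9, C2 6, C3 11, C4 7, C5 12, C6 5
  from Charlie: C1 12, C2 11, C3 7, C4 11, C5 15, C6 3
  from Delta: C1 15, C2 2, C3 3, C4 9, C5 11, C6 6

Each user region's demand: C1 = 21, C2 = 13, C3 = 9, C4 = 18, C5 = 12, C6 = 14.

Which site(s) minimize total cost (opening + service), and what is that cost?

Open Alpha and Delta; minimum total cost 847.

For any fixed open set, each user region goes to its cheapest open site; total = fixed + service.
{Alpha, Delta}: C1→Alpha 6·21=126, C2→Delta 2·13=26, C3→Delta 3·9=27, C4→Delta 9·18=162, C5→Alpha 7·12=84, C6→Delta 6·14=84. Service 509; fixed 338; total 847.
{Alpha, Bravo}: C1→Alpha 6·21=126, C2→Bravo 6·13=78, C3→Alpha 8·9=72, C4→Bravo 7·18=126, C5→Alpha 7·12=84, C6→Bravo 5·14=70. Service 556; fixed 359; total 915.
{Bravo}: C1→Bravo 9·21=189, C2→Bravo 6·13=78, C3→Bravo 11·9=99, C4→Bravo 7·18=126, C5→Bravo 12·12=144, C6→Bravo 5·14=70. Service 706; fixed 225; total 931.
{Alpha, Bravo, Charlie, Delta}: C1→Alpha 6·21=126, C2→Delta 2·13=26, C3→Delta 3·9=27, C4→Bravo 7·18=126, C5→Alpha 7·12=84, C6→Charlie 3·14=42. Service 431; fixed 790; total 1221.
(All 15 nonempty subsets were checked; Alpha and Delta is lowest.)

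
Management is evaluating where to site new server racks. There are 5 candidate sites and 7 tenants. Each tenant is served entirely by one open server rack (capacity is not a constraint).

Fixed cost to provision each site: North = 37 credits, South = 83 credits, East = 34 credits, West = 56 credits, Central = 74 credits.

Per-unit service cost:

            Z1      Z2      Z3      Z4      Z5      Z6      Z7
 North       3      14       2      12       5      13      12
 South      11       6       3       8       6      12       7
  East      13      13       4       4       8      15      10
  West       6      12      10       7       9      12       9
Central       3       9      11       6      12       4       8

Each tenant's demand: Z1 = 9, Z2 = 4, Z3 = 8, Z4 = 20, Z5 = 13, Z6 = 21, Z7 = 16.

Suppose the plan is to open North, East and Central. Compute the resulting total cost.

Each tenant is assigned to its cheapest site among the open ones.
{North, East, Central}: Z1→North 3·9=27, Z2→Central 9·4=36, Z3→North 2·8=16, Z4→East 4·20=80, Z5→North 5·13=65, Z6→Central 4·21=84, Z7→Central 8·16=128. Service 436; fixed 145; total 581.

Total cost: 581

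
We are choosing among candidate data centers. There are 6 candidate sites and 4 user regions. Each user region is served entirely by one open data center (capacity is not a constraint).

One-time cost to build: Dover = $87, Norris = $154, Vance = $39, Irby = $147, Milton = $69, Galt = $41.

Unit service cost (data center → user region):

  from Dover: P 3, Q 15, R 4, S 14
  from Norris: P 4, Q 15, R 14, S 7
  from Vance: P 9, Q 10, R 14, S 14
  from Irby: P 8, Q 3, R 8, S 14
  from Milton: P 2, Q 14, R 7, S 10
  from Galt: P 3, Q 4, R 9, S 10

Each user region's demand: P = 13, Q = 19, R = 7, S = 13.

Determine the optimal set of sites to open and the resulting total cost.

For any fixed open set, each user region goes to its cheapest open site; total = fixed + service.
{Galt}: P→Galt 3·13=39, Q→Galt 4·19=76, R→Galt 9·7=63, S→Galt 10·13=130. Service 308; fixed 41; total 349.
{Vance, Galt}: service 308 + fixed 80 = 388
{Milton, Galt}: service 281 + fixed 110 = 391
{Dover, Norris, Vance, Irby, Milton, Galt}: service 202 + fixed 537 = 739
No other subset beats 349.

Open Galt only; minimum total cost 349.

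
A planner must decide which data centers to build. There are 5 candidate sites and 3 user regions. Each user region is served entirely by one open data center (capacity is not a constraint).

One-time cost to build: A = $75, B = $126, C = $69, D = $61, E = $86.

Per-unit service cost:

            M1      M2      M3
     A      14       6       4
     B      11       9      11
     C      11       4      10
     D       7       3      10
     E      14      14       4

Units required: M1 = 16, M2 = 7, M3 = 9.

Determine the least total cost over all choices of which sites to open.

For any fixed open set, each user region goes to its cheapest open site; total = fixed + service.
{D}: M1→D 7·16=112, M2→D 3·7=21, M3→D 10·9=90. Service 223; fixed 61; total 284.
{A, D}: M1→D 7·16=112, M2→D 3·7=21, M3→A 4·9=36. Service 169; fixed 136; total 305.
{D, E}: service 169 + fixed 147 = 316
{A, B, C, D, E}: M1→D 7·16=112, M2→D 3·7=21, M3→A 4·9=36. Service 169; fixed 417; total 586.
No other subset beats 284.

Minimum total cost: 284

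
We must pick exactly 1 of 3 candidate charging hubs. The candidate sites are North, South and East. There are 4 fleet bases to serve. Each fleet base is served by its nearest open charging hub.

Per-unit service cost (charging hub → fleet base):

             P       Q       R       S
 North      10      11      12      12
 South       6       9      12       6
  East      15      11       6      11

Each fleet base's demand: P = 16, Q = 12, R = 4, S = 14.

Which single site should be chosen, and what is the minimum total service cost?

Choose South only; total service cost 336.

With exactly 1 open, each fleet base uses its cheapest among the chosen.
{South}: P→South 6·16=96, Q→South 9·12=108, R→South 12·4=48, S→South 6·14=84. Service cost 336.
{North}: service cost 508
{East}: service cost 550
Among all 3 size-1 choices, {South} is lowest.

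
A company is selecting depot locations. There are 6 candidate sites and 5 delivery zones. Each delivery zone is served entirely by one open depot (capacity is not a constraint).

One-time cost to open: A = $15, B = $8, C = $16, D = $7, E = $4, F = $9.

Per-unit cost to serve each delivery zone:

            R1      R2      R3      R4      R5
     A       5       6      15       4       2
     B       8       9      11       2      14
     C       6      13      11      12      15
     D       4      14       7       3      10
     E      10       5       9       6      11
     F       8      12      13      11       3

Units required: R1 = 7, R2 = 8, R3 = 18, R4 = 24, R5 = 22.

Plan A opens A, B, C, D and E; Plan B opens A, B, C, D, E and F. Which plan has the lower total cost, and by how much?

Plan A: {A, B, C, D, E}: R1→D 4·7=28, R2→E 5·8=40, R3→D 7·18=126, R4→B 2·24=48, R5→A 2·22=44. Service 286; fixed 50; total 336.
Plan B: {A, B, C, D, E, F}: R1→D 4·7=28, R2→E 5·8=40, R3→D 7·18=126, R4→B 2·24=48, R5→A 2·22=44. Service 286; fixed 59; total 345.
Difference: |336 − 345| = 9.

Plan A is cheaper by 9.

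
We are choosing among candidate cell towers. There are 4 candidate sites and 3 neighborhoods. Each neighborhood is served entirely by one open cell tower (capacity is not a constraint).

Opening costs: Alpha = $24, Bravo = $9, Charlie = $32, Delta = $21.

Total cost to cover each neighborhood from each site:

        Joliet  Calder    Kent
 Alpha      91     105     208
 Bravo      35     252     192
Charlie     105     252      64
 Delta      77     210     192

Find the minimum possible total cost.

Minimum total cost: 269

For any fixed open set, each neighborhood goes to its cheapest open site; total = fixed + service.
{Alpha, Bravo, Charlie}: Joliet→Bravo 35, Calder→Alpha 105, Kent→Charlie 64. Service 204; fixed 65; total 269.
{Alpha, Bravo, Charlie, Delta}: service 204 + fixed 86 = 290
{Alpha, Charlie}: Joliet→Alpha 91, Calder→Alpha 105, Kent→Charlie 64. Service 260; fixed 56; total 316.
{Bravo}: service 479 + fixed 9 = 488
(All 15 nonempty subsets were checked; Alpha, Bravo and Charlie is lowest.)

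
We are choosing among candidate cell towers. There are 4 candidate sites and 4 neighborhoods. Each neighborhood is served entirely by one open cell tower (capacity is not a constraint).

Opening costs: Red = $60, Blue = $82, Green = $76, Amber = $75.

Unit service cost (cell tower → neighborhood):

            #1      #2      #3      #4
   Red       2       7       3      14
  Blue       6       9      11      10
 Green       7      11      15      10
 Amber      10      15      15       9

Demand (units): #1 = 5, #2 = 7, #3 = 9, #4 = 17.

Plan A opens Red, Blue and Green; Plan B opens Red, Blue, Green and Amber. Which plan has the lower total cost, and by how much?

Plan A: {Red, Blue, Green}: #1→Red 2·5=10, #2→Red 7·7=49, #3→Red 3·9=27, #4→Blue 10·17=170. Service 256; fixed 218; total 474.
Plan B: {Red, Blue, Green, Amber}: #1→Red 2·5=10, #2→Red 7·7=49, #3→Red 3·9=27, #4→Amber 9·17=153. Service 239; fixed 293; total 532.
Difference: |474 − 532| = 58.

Plan A is cheaper by 58.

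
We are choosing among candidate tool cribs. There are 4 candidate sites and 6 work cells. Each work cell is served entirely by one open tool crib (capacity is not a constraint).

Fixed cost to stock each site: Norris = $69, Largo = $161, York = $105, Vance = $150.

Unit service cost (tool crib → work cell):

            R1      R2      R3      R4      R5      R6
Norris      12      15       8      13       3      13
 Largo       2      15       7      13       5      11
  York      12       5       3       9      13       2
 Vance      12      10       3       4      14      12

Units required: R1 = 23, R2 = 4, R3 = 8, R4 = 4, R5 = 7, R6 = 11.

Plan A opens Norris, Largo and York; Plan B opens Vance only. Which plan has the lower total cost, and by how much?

Plan A: {Norris, Largo, York}: R1→Largo 2·23=46, R2→York 5·4=20, R3→York 3·8=24, R4→York 9·4=36, R5→Norris 3·7=21, R6→York 2·11=22. Service 169; fixed 335; total 504.
Plan B: {Vance}: R1→Vance 12·23=276, R2→Vance 10·4=40, R3→Vance 3·8=24, R4→Vance 4·4=16, R5→Vance 14·7=98, R6→Vance 12·11=132. Service 586; fixed 150; total 736.
Difference: |504 − 736| = 232.

Plan A is cheaper by 232.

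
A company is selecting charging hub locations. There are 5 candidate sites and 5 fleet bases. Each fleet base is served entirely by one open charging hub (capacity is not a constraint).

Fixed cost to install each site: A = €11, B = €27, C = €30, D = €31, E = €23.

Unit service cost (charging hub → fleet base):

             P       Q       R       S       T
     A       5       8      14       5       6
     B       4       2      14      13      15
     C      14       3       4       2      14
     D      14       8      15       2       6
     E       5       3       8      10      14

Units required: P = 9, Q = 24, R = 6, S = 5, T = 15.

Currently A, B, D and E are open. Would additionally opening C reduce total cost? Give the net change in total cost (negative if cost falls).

No — net change +6 (cost rises by 6).

Current service cost with {A, B, D, E}: 232.
Adding C: each fleet base re-picks its cheapest; new service cost 208, saving 24.
Extra fixed cost: 30. Net change = 30 − 24 = 6.
(Totals: 324 → 330.)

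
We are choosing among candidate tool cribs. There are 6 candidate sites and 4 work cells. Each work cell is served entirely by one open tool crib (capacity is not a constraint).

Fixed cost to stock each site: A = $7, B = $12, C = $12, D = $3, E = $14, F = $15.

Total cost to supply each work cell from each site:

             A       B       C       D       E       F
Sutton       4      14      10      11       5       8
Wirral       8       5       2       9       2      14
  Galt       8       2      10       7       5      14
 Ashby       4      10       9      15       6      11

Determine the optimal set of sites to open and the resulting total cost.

Open A only; minimum total cost 31.

For any fixed open set, each work cell goes to its cheapest open site; total = fixed + service.
{A}: Sutton→A 4, Wirral→A 8, Galt→A 8, Ashby→A 4. Service 24; fixed 7; total 31.
{E}: Sutton→E 5, Wirral→E 2, Galt→E 5, Ashby→E 6. Service 18; fixed 14; total 32.
{A, D}: service 23 + fixed 10 = 33
{A, B, C, D, E, F}: Sutton→A 4, Wirral→C 2, Galt→B 2, Ashby→A 4. Service 12; fixed 63; total 75.
No other subset beats 31.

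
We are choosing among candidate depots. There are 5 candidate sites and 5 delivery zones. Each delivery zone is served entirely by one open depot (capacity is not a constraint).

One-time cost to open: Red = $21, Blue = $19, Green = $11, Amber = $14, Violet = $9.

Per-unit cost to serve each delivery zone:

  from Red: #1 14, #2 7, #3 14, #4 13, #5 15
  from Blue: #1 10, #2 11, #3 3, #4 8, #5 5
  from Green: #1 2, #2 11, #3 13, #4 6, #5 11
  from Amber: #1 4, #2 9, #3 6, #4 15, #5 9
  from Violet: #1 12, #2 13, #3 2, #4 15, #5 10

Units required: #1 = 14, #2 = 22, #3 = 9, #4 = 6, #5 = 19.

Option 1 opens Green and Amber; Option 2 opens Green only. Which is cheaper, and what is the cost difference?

Option 1: {Green, Amber}: #1→Green 2·14=28, #2→Amber 9·22=198, #3→Amber 6·9=54, #4→Green 6·6=36, #5→Amber 9·19=171. Service 487; fixed 25; total 512.
Option 2: {Green}: #1→Green 2·14=28, #2→Green 11·22=242, #3→Green 13·9=117, #4→Green 6·6=36, #5→Green 11·19=209. Service 632; fixed 11; total 643.
Difference: |512 − 643| = 131.

Option 1 is cheaper by 131.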